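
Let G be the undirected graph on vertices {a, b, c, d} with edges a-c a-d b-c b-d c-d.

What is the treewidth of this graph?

2

A width-2 tree decomposition is:
Bags: B1 = {b, c, d}  B2 = {a, c, d}
Tree: B1–B2
Every bag has size at most 3, so the width is 3 − 1 = 2 and tw(G) ≤ 2. On the other hand G contains the 3-clique {a, c, d}. A clique must lie in a single bag of any decomposition, so no decomposition can have width below 2. Combining the bounds, tw(G) = 2.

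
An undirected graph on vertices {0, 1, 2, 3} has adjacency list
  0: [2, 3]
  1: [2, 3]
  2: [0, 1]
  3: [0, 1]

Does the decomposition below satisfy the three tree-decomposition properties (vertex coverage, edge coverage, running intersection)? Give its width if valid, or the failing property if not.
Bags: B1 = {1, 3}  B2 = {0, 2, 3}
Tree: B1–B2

No — edge (2,1) lies in no bag.

A tree decomposition must satisfy three properties: every vertex lies in some bag; for every edge, both endpoints lie together in some bag; and for every vertex, the bags containing it form a connected subtree. Here edge (2,1) lies in no bag, so the decomposition is invalid.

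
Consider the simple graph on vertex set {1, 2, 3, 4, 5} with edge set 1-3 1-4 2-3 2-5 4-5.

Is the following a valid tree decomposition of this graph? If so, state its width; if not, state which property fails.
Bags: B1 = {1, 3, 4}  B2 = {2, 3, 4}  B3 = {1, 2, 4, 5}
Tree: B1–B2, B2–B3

No — bags containing vertex 1 are not connected in the tree.

A tree decomposition must satisfy three properties: every vertex lies in some bag; for every edge, both endpoints lie together in some bag; and for every vertex, the bags containing it form a connected subtree. Here bags containing vertex 1 are not connected in the tree, so the decomposition is invalid.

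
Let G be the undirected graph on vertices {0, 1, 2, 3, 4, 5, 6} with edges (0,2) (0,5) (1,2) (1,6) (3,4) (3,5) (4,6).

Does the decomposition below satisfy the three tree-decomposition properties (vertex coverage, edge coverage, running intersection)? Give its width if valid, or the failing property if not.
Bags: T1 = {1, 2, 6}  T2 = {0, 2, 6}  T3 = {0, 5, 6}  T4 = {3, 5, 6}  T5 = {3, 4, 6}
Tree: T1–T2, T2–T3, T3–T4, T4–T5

Checking the three conditions: (i) the bags cover all of {0, 1, 2, 3, 4, 5, 6}; (ii) for each edge, some bag contains both endpoints; (iii) the bags containing any fixed vertex form a subtree. All hold, so the decomposition is valid with width 3 − 1 = 2.

Yes; width 2.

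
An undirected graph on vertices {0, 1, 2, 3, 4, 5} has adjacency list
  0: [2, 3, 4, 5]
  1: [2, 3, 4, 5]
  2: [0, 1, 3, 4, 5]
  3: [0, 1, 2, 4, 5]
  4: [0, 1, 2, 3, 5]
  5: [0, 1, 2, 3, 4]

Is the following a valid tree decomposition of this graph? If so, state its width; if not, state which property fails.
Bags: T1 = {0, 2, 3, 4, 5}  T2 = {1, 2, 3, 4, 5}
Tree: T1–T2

Vertex coverage: the bags together contain {0, 1, 2, 3, 4, 5}, the full vertex set. Edge coverage: each edge of G has both endpoints in at least one bag. Running intersection: for every vertex, the bags containing it form a connected subtree. All three properties hold, so this is a valid tree decomposition of width max|bag| − 1 = 4, and hence tw(G) ≤ 4.

Yes; width 4.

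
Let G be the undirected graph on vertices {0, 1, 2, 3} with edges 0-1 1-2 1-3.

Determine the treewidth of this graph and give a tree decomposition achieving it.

Every bag has size at most 2, so the width is 2 − 1 = 1 and tw(G) ≤ 1. G has an edge, so its treewidth is at least 1. Combining the bounds, tw(G) = 1.

Treewidth 1.
One such decomposition:
Bags: B1 = {1, 2}  B2 = {0, 1}  B3 = {1, 3}
Tree: B1–B2, B2–B3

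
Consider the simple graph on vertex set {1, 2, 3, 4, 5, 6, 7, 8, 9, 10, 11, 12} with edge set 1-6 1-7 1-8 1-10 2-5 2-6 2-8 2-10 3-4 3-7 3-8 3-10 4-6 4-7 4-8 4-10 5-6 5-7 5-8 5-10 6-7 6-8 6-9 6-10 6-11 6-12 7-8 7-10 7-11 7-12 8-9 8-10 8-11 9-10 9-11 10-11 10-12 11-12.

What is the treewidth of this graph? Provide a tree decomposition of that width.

The largest bag has 5 vertices, giving width 4; this decomposition certifies tw(G) ≤ 4. Conversely, {3, 4, 7, 8, 10} is a clique of size 5, and the vertices of any clique must share a bag in every tree decomposition; so some bag has ≥ 5 vertices and tw(G) ≥ 4. Therefore the treewidth is 4.

Treewidth 4.
One such decomposition:
Bags: B1 = {5, 6, 7, 8, 10}  B2 = {6, 7, 8, 10, 11}  B3 = {4, 6, 7, 8, 10}  B4 = {3, 4, 7, 8, 10}  B5 = {2, 5, 6, 8, 10}  B6 = {1, 6, 7, 8, 10}  B7 = {6, 8, 9, 10, 11}  B8 = {6, 7, 10, 11, 12}
Tree: B1–B2, B1–B3, B3–B4, B1–B5, B3–B6, B2–B7, B2–B8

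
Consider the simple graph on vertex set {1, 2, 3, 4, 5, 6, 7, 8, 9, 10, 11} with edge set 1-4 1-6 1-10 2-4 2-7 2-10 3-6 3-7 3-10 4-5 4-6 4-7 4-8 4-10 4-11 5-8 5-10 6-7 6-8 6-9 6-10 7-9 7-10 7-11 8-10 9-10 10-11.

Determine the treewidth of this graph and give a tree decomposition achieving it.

The largest bag has 4 vertices, giving width 3; this decomposition certifies tw(G) ≤ 3. For the lower bound, the 4 vertices {6, 7, 9, 10} are pairwise adjacent, and any tree decomposition puts a clique entirely inside one bag — forcing width ≥ 3. Therefore the treewidth is 3.

Treewidth 3.
One such decomposition:
Bags: B1 = {4, 6, 7, 10}  B2 = {2, 4, 7, 10}  B3 = {4, 6, 8, 10}  B4 = {4, 5, 8, 10}  B5 = {3, 6, 7, 10}  B6 = {4, 7, 10, 11}  B7 = {1, 4, 6, 10}  B8 = {6, 7, 9, 10}
Tree: B1–B2, B1–B3, B3–B4, B1–B5, B2–B6, B1–B7, B1–B8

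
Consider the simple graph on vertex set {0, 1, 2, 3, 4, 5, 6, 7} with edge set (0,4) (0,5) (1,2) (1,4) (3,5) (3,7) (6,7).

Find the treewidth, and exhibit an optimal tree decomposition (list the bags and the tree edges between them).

Treewidth 1.
One such decomposition:
Bags: B1 = {1, 2}  B2 = {1, 4}  B3 = {0, 4}  B4 = {0, 5}  B5 = {3, 5}  B6 = {3, 7}  B7 = {6, 7}
Tree: B1–B2, B2–B3, B3–B4, B4–B5, B5–B6, B6–B7

Every bag has size at most 2, so the width is 2 − 1 = 1 and tw(G) ≤ 1. Any graph with an edge has treewidth ≥ 1, and G has the edge 2–1. Combining the bounds, tw(G) = 1.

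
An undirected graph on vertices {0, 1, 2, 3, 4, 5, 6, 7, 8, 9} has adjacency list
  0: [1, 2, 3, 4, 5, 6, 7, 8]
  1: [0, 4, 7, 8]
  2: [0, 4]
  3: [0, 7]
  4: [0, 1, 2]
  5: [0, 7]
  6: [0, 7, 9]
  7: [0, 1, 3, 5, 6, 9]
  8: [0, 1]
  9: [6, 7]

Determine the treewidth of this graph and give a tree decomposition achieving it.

Treewidth 2.
One such decomposition:
Bags: B1 = {0, 1, 7}  B2 = {0, 1, 4}  B3 = {0, 2, 4}  B4 = {0, 6, 7}  B5 = {0, 3, 7}  B6 = {0, 1, 8}  B7 = {6, 7, 9}  B8 = {0, 5, 7}
Tree: B1–B2, B2–B3, B1–B4, B4–B5, B2–B6, B4–B7, B5–B8

The largest bag has 3 vertices, giving width 2; this decomposition certifies tw(G) ≤ 2. On the other hand G contains the 3-clique {0, 1, 8}. A clique must lie in a single bag of any decomposition, so no decomposition can have width below 2. The upper and lower bounds meet at 2, so that is the treewidth.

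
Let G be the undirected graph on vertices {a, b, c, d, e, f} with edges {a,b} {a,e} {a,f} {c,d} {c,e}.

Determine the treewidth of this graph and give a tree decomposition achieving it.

Treewidth 1.
One such decomposition:
Bags: B1 = {a, b}  B2 = {a, e}  B3 = {a, f}  B4 = {c, e}  B5 = {c, d}
Tree: B1–B2, B1–B3, B2–B4, B4–B5

Each bag holds 2 vertices, so the decomposition has width 1, which upper-bounds the treewidth. G has an edge, so its treewidth is at least 1. Therefore the treewidth is 1.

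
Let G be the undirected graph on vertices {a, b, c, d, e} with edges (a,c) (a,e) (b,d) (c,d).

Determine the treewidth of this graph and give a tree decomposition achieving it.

Treewidth 1.
Bags: B1 = {b, d}  B2 = {c, d}  B3 = {a, c}  B4 = {a, e}
Tree: B1–B2, B2–B3, B3–B4

Each bag holds 2 vertices, so the decomposition has width 1, which upper-bounds the treewidth. G has an edge, so its treewidth is at least 1. Combining the bounds, tw(G) = 1.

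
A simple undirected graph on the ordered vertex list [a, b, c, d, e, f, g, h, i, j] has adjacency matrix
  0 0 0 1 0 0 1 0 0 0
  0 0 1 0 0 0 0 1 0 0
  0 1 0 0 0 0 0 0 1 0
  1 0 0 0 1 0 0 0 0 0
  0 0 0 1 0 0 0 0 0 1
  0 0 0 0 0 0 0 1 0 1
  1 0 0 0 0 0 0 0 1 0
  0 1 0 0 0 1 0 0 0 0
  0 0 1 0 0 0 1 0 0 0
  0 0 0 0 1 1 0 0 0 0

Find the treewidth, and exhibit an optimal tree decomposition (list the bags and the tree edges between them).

Treewidth 2.
One optimal decomposition is:
Bags: B1 = {a, g, i}  B2 = {a, d, i}  B3 = {d, e, i}  B4 = {e, i, j}  B5 = {f, i, j}  B6 = {f, h, i}  B7 = {b, h, i}  B8 = {b, c, i}
Tree: B1–B2, B2–B3, B3–B4, B4–B5, B5–B6, B6–B7, B7–B8

Each bag holds 3 vertices, so the decomposition has width 2, which upper-bounds the treewidth. For the lower bound, G contains the cycle i–g–a–d–e–j–f–h–b–c–i, so G is not a forest; only forests have treewidth ≤ 1, hence tw(G) ≥ 2. The upper and lower bounds meet at 2, so that is the treewidth.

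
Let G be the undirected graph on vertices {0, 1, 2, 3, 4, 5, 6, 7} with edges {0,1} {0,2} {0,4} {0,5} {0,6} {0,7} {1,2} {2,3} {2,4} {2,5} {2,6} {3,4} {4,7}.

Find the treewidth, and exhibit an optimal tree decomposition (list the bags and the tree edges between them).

Treewidth 2.
Bags: B1 = {0, 4, 7}  B2 = {0, 2, 4}  B3 = {0, 2, 5}  B4 = {2, 3, 4}  B5 = {0, 1, 2}  B6 = {0, 2, 6}
Tree: B1–B2, B2–B3, B2–B4, B2–B5, B3–B6

The largest bag has 3 vertices, giving width 2; this decomposition certifies tw(G) ≤ 2. For the lower bound, the 3 vertices {0, 1, 2} are pairwise adjacent, and any tree decomposition puts a clique entirely inside one bag — forcing width ≥ 2. Hence tw(G) = 2 exactly.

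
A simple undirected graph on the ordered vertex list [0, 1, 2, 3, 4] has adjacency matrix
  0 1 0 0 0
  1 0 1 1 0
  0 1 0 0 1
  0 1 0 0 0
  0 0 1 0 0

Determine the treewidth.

1

A width-1 tree decomposition is:
Bags: B1 = {1, 3}  B2 = {0, 1}  B3 = {1, 2}  B4 = {2, 4}
Tree: B1–B2, B2–B3, B3–B4
Each bag holds 2 vertices, so the decomposition has width 1, which upper-bounds the treewidth. Since G has at least one edge (e.g. 1–3), it is not an edgeless graph, so tw(G) ≥ 1. The upper and lower bounds meet at 1, so that is the treewidth.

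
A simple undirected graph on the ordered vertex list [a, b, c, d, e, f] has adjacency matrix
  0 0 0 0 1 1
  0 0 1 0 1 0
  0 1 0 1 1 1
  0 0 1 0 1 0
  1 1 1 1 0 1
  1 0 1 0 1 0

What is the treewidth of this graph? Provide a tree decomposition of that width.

Treewidth 2.
Bags: B1 = {b, c, e}  B2 = {c, d, e}  B3 = {c, e, f}  B4 = {a, e, f}
Tree: B1–B2, B1–B3, B3–B4

Every bag has size at most 3, so the width is 3 − 1 = 2 and tw(G) ≤ 2. On the other hand G contains the 3-clique {c, d, e}. A clique must lie in a single bag of any decomposition, so no decomposition can have width below 2. Therefore the treewidth is 2.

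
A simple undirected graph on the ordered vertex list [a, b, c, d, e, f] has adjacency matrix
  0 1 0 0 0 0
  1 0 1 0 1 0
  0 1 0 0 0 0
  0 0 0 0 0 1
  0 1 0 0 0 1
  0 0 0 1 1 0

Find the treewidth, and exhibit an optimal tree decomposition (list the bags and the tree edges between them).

Every bag has size at most 2, so the width is 2 − 1 = 1 and tw(G) ≤ 1. Since G has at least one edge (e.g. f–e), it is not an edgeless graph, so tw(G) ≥ 1. The upper and lower bounds meet at 1, so that is the treewidth.

Treewidth 1.
One optimal decomposition is:
Bags: B1 = {e, f}  B2 = {b, e}  B3 = {d, f}  B4 = {b, c}  B5 = {a, b}
Tree: B1–B2, B1–B3, B2–B4, B4–B5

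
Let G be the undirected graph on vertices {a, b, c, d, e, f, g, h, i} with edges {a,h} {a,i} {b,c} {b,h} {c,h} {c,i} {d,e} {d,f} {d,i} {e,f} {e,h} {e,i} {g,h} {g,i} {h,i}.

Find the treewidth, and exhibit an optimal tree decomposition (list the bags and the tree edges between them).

Treewidth 2.
One such decomposition:
Bags: B1 = {c, h, i}  B2 = {a, h, i}  B3 = {e, h, i}  B4 = {d, e, i}  B5 = {b, c, h}  B6 = {g, h, i}  B7 = {d, e, f}
Tree: B1–B2, B2–B3, B3–B4, B1–B5, B3–B6, B4–B7

Each bag holds 3 vertices, so the decomposition has width 2, which upper-bounds the treewidth. On the other hand G contains the 3-clique {d, e, f}. A clique must lie in a single bag of any decomposition, so no decomposition can have width below 2. Hence tw(G) = 2 exactly.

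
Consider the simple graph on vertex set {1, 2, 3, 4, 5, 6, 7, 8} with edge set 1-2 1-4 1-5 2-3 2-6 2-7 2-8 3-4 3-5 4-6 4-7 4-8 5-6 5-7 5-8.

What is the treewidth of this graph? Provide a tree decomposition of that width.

Each bag holds 4 vertices, so the decomposition has width 3, which upper-bounds the treewidth. For the lower bound: the 4 vertex sets {2,6}, {5,7}, {4}, {8} are disjoint, each induces a connected subgraph, and every pair is joined by at least one edge of G. Contracting each set to a single vertex therefore yields K_{4} as a minor, and since treewidth is minor-monotone, tw(G) ≥ tw(K_{4}) = 3. Therefore the treewidth is 3.

Treewidth 3.
One such decomposition:
Bags: B1 = {2, 4, 5, 6}  B2 = {2, 4, 5, 7}  B3 = {2, 4, 5, 8}  B4 = {2, 3, 4, 5}  B5 = {1, 2, 4, 5}
Tree: B1–B2, B2–B3, B3–B4, B4–B5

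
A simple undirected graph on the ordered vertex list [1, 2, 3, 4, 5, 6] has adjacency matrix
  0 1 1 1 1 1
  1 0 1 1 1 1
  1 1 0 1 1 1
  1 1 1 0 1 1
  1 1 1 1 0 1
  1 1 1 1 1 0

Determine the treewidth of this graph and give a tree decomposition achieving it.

Treewidth 5.
One such decomposition:
Bags: B1 = {1, 2, 3, 4, 5, 6}
Tree: (single bag)

A single bag containing all 6 vertices is trivially a valid decomposition of width 5. Conversely, {1, 2, 3, 4, 5, 6} is a clique of size 6, and the vertices of any clique must share a bag in every tree decomposition; so some bag has ≥ 6 vertices and tw(G) ≥ 5. Hence tw(G) = 5 exactly.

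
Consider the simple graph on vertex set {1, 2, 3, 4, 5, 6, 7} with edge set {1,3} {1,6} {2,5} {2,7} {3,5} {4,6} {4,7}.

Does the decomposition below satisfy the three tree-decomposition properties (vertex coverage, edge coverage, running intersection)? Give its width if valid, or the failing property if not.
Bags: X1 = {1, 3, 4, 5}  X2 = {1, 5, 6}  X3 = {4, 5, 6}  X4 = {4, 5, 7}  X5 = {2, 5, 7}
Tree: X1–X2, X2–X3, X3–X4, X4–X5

A tree decomposition must satisfy three properties: every vertex lies in some bag; for every edge, both endpoints lie together in some bag; and for every vertex, the bags containing it form a connected subtree. Here bags containing vertex 4 are not connected in the tree, so the decomposition is invalid.

No — bags containing vertex 4 are not connected in the tree.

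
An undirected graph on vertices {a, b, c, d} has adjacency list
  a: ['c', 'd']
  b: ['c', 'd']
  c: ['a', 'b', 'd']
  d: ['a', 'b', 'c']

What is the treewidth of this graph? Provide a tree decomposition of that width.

Every bag has size at most 3, so the width is 3 − 1 = 2 and tw(G) ≤ 2. Conversely, {a, c, d} is a clique of size 3, and the vertices of any clique must share a bag in every tree decomposition; so some bag has ≥ 3 vertices and tw(G) ≥ 2. Hence tw(G) = 2 exactly.

Treewidth 2.
Bags: B1 = {a, c, d}  B2 = {b, c, d}
Tree: B1–B2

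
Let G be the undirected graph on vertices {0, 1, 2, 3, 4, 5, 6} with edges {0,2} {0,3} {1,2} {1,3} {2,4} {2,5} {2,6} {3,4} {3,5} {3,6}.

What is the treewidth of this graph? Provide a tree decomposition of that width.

Treewidth 2.
One optimal decomposition is:
Bags: B1 = {2, 3, 5}  B2 = {1, 2, 3}  B3 = {0, 2, 3}  B4 = {2, 3, 6}  B5 = {2, 3, 4}
Tree: B1–B2, B2–B3, B3–B4, B4–B5

The largest bag has 3 vertices, giving width 2; this decomposition certifies tw(G) ≤ 2. Since 3–5–2–1–3 is a cycle in G, G is not acyclic. Forests are exactly the graphs of treewidth ≤ 1, so tw(G) ≥ 2. Therefore the treewidth is 2.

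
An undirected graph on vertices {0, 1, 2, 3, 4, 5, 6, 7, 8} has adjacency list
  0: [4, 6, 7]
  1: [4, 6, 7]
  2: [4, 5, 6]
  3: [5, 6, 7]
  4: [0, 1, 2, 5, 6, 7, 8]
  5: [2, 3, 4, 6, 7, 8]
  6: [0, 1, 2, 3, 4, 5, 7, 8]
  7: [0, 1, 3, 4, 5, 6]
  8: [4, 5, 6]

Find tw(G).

A width-3 tree decomposition is:
Bags: B1 = {4, 5, 6, 8}  B2 = {4, 5, 6, 7}  B3 = {0, 4, 6, 7}  B4 = {1, 4, 6, 7}  B5 = {3, 5, 6, 7}  B6 = {2, 4, 5, 6}
Tree: B1–B2, B2–B3, B2–B4, B2–B5, B1–B6
Each bag holds 4 vertices, so the decomposition has width 3, which upper-bounds the treewidth. On the other hand G contains the 4-clique {3, 5, 6, 7}. A clique must lie in a single bag of any decomposition, so no decomposition can have width below 3. Therefore the treewidth is 3.

3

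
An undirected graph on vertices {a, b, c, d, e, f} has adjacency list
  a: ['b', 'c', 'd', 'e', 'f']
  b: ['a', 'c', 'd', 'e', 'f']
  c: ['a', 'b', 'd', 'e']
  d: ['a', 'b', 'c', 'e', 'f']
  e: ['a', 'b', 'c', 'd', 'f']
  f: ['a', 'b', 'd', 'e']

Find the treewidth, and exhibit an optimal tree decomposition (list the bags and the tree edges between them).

Every bag has size at most 5, so the width is 5 − 1 = 4 and tw(G) ≤ 4. On the other hand G contains the 5-clique {a, b, c, d, e}. A clique must lie in a single bag of any decomposition, so no decomposition can have width below 4. The upper and lower bounds meet at 4, so that is the treewidth.

Treewidth 4.
Bags: B1 = {a, b, d, e, f}  B2 = {a, b, c, d, e}
Tree: B1–B2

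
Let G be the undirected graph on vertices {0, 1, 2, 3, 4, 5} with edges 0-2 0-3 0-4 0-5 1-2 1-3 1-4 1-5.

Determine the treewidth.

2

A width-2 tree decomposition is:
Bags: B1 = {0, 1, 5}  B2 = {0, 1, 3}  B3 = {0, 1, 2}  B4 = {0, 1, 4}
Tree: B1–B2, B2–B3, B3–B4
Every bag has size at most 3, so the width is 3 − 1 = 2 and tw(G) ≤ 2. Since 0–5–1–3–0 is a cycle in G, G is not acyclic. Forests are exactly the graphs of treewidth ≤ 1, so tw(G) ≥ 2. Therefore the treewidth is 2.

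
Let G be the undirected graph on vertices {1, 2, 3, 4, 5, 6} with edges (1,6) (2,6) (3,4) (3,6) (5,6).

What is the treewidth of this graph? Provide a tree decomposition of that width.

Treewidth 1.
One such decomposition:
Bags: B1 = {2, 6}  B2 = {1, 6}  B3 = {5, 6}  B4 = {3, 6}  B5 = {3, 4}
Tree: B1–B2, B1–B3, B2–B4, B4–B5

The largest bag has 2 vertices, giving width 1; this decomposition certifies tw(G) ≤ 1. Any graph with an edge has treewidth ≥ 1, and G has the edge 2–6. Therefore the treewidth is 1.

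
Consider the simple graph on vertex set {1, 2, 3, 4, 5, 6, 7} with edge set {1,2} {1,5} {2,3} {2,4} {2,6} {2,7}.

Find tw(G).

1

A width-1 tree decomposition is:
Bags: B1 = {2, 4}  B2 = {2, 6}  B3 = {2, 3}  B4 = {1, 2}  B5 = {2, 7}  B6 = {1, 5}
Tree: B1–B2, B2–B3, B2–B4, B3–B5, B4–B6
Each bag holds 2 vertices, so the decomposition has width 1, which upper-bounds the treewidth. Any graph with an edge has treewidth ≥ 1, and G has the edge 4–2. The upper and lower bounds meet at 1, so that is the treewidth.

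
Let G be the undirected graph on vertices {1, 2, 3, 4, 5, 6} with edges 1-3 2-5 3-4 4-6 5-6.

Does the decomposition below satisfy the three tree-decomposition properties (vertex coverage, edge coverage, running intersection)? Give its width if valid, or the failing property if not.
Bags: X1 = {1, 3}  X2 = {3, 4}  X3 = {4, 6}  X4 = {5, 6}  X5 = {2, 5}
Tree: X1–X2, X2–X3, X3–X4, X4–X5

Vertex coverage: the bags together contain {1, 2, 3, 4, 5, 6}, the full vertex set. Edge coverage: each edge of G has both endpoints in at least one bag. Running intersection: for every vertex, the bags containing it form a connected subtree. All three properties hold, so this is a valid tree decomposition of width max|bag| − 1 = 1, and hence tw(G) ≤ 1.

Yes; width 1.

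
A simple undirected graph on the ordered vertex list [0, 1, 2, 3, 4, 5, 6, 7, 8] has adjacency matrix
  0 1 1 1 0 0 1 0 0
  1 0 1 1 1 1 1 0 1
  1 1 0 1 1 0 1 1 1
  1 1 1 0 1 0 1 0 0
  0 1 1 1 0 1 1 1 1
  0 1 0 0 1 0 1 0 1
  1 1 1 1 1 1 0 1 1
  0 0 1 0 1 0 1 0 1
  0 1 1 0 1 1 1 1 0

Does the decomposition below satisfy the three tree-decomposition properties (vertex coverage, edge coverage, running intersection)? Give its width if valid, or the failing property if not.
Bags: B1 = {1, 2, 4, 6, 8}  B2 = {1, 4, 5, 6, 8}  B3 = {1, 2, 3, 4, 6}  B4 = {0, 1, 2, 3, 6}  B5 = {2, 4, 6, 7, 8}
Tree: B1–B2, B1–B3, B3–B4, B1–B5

Every vertex of G appears in some bag (union = {0, 1, 2, 3, 4, 5, 6, 7, 8}); every edge is covered by a bag; and for each vertex v the set of bags containing v is connected in the bag tree. The decomposition is therefore valid. The largest bag has 5 vertices, so the width is 4.

Yes; width 4.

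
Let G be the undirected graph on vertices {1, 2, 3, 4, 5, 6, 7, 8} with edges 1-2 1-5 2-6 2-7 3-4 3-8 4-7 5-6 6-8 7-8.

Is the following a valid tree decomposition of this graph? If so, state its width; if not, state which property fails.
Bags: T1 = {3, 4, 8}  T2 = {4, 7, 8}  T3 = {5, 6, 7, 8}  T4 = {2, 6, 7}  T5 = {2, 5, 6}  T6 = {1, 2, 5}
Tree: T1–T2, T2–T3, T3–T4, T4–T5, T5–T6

No — bags containing vertex 5 are not connected in the tree.

A tree decomposition must satisfy three properties: every vertex lies in some bag; for every edge, both endpoints lie together in some bag; and for every vertex, the bags containing it form a connected subtree. Here bags containing vertex 5 are not connected in the tree, so the decomposition is invalid.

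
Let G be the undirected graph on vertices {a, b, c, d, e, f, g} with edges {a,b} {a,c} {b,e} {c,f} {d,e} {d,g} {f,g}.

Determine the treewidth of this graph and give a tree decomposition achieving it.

Treewidth 2.
One optimal decomposition is:
Bags: B1 = {a, b, e}  B2 = {a, c, e}  B3 = {c, e, f}  B4 = {e, f, g}  B5 = {d, e, g}
Tree: B1–B2, B2–B3, B3–B4, B4–B5

Every bag has size at most 3, so the width is 3 − 1 = 2 and tw(G) ≤ 2. For the lower bound, G contains the cycle e–b–a–c–f–g–d–e, so G is not a forest; only forests have treewidth ≤ 1, hence tw(G) ≥ 2. Hence tw(G) = 2 exactly.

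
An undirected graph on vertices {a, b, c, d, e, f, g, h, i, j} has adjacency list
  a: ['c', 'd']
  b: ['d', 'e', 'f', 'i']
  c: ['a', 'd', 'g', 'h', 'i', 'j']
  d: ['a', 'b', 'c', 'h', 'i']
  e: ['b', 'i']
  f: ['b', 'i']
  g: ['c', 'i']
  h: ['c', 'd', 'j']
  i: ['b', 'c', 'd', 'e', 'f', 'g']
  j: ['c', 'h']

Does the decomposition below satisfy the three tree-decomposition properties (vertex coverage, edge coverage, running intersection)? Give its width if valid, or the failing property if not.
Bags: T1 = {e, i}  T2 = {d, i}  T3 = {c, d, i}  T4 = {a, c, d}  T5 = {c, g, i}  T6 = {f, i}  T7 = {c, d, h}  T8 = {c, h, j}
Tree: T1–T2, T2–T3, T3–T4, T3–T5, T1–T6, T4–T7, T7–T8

A tree decomposition must satisfy three properties: every vertex lies in some bag; for every edge, both endpoints lie together in some bag; and for every vertex, the bags containing it form a connected subtree. Here vertex b appears in no bag, so the decomposition is invalid.

No — vertex b appears in no bag.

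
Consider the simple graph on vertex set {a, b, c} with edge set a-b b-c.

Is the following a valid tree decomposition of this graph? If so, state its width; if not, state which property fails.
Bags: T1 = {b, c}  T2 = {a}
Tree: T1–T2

No — edge (b,a) lies in no bag.

A tree decomposition must satisfy three properties: every vertex lies in some bag; for every edge, both endpoints lie together in some bag; and for every vertex, the bags containing it form a connected subtree. Here edge (b,a) lies in no bag, so the decomposition is invalid.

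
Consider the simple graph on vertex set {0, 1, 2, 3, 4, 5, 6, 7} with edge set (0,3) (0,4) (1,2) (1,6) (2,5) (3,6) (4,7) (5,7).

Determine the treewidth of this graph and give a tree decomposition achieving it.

Treewidth 2.
Bags: B1 = {1, 3, 6}  B2 = {1, 2, 3}  B3 = {2, 3, 5}  B4 = {3, 5, 7}  B5 = {3, 4, 7}  B6 = {0, 3, 4}
Tree: B1–B2, B2–B3, B3–B4, B4–B5, B5–B6

The largest bag has 3 vertices, giving width 2; this decomposition certifies tw(G) ≤ 2. For the lower bound, G contains the cycle 3–6–1–2–5–7–4–0–3, so G is not a forest; only forests have treewidth ≤ 1, hence tw(G) ≥ 2. Combining the bounds, tw(G) = 2.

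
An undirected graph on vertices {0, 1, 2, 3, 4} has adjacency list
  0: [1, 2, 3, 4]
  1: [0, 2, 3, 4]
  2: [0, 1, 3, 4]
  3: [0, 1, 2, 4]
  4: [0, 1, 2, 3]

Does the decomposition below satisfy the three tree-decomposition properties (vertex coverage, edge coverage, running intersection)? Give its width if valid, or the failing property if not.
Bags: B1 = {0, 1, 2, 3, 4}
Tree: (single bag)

Yes; width 4.

Vertex coverage: the bags together contain {0, 1, 2, 3, 4}, the full vertex set. Edge coverage: each edge of G has both endpoints in at least one bag. Running intersection: for every vertex, the bags containing it form a connected subtree. All three properties hold, so this is a valid tree decomposition of width max|bag| − 1 = 4, and hence tw(G) ≤ 4.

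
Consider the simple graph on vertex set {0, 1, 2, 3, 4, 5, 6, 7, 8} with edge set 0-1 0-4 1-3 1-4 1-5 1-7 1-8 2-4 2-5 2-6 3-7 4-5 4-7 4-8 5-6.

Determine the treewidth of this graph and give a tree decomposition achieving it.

Treewidth 2.
One optimal decomposition is:
Bags: B1 = {1, 4, 5}  B2 = {1, 4, 8}  B3 = {1, 4, 7}  B4 = {1, 3, 7}  B5 = {0, 1, 4}  B6 = {2, 4, 5}  B7 = {2, 5, 6}
Tree: B1–B2, B1–B3, B3–B4, B2–B5, B1–B6, B6–B7

The largest bag has 3 vertices, giving width 2; this decomposition certifies tw(G) ≤ 2. For the lower bound, the 3 vertices {1, 3, 7} are pairwise adjacent, and any tree decomposition puts a clique entirely inside one bag — forcing width ≥ 2. Hence tw(G) = 2 exactly.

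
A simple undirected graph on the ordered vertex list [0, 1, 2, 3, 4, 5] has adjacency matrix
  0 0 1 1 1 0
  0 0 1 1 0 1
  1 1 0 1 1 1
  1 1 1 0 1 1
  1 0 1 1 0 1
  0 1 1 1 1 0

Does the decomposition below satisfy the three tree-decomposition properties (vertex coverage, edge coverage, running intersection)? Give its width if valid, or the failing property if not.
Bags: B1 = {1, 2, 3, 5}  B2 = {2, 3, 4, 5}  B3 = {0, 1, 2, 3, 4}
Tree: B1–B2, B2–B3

A tree decomposition must satisfy three properties: every vertex lies in some bag; for every edge, both endpoints lie together in some bag; and for every vertex, the bags containing it form a connected subtree. Here bags containing vertex 1 are not connected in the tree, so the decomposition is invalid.

No — bags containing vertex 1 are not connected in the tree.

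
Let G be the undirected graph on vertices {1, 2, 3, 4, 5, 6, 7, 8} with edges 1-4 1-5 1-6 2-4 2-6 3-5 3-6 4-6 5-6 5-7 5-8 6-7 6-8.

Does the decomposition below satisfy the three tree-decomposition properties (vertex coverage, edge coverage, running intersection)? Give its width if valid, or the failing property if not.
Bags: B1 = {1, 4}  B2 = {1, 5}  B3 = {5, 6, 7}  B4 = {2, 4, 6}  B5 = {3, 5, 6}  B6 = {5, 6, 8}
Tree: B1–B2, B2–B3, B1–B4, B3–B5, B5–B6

A tree decomposition must satisfy three properties: every vertex lies in some bag; for every edge, both endpoints lie together in some bag; and for every vertex, the bags containing it form a connected subtree. Here edge (6,1) lies in no bag, so the decomposition is invalid.

No — edge (6,1) lies in no bag.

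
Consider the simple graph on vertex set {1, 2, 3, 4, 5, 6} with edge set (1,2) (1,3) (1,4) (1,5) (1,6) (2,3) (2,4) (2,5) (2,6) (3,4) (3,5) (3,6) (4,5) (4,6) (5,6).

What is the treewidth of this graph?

A width-5 tree decomposition is:
Bags: B1 = {1, 2, 3, 4, 5, 6}
Tree: (single bag)
With just one bag of size 6, the width is 6 − 1 = 5, so tw(G) ≤ 5. Conversely, {1, 2, 3, 4, 5, 6} is a clique of size 6, and the vertices of any clique must share a bag in every tree decomposition; so some bag has ≥ 6 vertices and tw(G) ≥ 5. The upper and lower bounds meet at 5, so that is the treewidth.

5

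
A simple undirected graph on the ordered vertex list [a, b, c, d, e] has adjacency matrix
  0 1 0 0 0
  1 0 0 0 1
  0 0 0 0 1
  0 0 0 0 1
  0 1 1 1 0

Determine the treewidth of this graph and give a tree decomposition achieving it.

Each bag holds 2 vertices, so the decomposition has width 1, which upper-bounds the treewidth. G has an edge, so its treewidth is at least 1. Hence tw(G) = 1 exactly.

Treewidth 1.
Bags: B1 = {b, e}  B2 = {c, e}  B3 = {a, b}  B4 = {d, e}
Tree: B1–B2, B1–B3, B2–B4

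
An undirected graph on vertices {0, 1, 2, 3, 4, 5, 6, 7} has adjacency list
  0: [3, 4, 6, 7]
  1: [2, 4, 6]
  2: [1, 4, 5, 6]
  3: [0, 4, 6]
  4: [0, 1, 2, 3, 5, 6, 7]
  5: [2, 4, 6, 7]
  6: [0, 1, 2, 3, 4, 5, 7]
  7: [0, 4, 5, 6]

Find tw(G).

A width-3 tree decomposition is:
Bags: B1 = {2, 4, 5, 6}  B2 = {4, 5, 6, 7}  B3 = {0, 4, 6, 7}  B4 = {0, 3, 4, 6}  B5 = {1, 2, 4, 6}
Tree: B1–B2, B2–B3, B3–B4, B1–B5
Every bag has size at most 4, so the width is 4 − 1 = 3 and tw(G) ≤ 3. For the lower bound, the 4 vertices {0, 3, 4, 6} are pairwise adjacent, and any tree decomposition puts a clique entirely inside one bag — forcing width ≥ 3. Hence tw(G) = 3 exactly.

3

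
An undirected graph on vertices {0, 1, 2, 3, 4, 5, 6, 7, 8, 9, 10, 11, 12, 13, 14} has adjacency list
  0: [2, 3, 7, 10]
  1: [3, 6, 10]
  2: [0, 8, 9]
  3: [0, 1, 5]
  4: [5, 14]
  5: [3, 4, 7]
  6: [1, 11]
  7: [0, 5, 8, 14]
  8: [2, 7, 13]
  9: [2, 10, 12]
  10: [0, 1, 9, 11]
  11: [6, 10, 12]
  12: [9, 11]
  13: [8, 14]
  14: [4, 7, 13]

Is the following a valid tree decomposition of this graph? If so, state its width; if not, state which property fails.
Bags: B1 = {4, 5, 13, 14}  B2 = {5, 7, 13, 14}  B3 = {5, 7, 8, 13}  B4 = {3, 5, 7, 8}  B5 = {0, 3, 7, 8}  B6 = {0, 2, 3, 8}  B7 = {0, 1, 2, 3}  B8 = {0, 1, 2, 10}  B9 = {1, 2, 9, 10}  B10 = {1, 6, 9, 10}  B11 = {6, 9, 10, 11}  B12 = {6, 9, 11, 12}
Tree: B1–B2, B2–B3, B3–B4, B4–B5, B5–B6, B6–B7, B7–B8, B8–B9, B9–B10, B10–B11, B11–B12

Yes; width 3.

Every vertex of G appears in some bag (union = {0, 1, 2, 3, 4, 5, 6, 7, 8, 9, 10, 11, 12, 13, 14}); every edge is covered by a bag; and for each vertex v the set of bags containing v is connected in the bag tree. The decomposition is therefore valid. The largest bag has 4 vertices, so the width is 3.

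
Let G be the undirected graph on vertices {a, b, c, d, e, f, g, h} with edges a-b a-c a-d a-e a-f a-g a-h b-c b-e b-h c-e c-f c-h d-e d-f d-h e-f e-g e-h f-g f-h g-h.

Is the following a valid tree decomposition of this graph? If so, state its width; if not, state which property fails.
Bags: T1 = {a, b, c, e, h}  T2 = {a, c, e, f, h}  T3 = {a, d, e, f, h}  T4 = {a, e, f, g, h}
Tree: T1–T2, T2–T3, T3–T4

Every vertex of G appears in some bag (union = {a, b, c, d, e, f, g, h}); every edge is covered by a bag; and for each vertex v the set of bags containing v is connected in the bag tree. The decomposition is therefore valid. The largest bag has 5 vertices, so the width is 4.

Yes; width 4.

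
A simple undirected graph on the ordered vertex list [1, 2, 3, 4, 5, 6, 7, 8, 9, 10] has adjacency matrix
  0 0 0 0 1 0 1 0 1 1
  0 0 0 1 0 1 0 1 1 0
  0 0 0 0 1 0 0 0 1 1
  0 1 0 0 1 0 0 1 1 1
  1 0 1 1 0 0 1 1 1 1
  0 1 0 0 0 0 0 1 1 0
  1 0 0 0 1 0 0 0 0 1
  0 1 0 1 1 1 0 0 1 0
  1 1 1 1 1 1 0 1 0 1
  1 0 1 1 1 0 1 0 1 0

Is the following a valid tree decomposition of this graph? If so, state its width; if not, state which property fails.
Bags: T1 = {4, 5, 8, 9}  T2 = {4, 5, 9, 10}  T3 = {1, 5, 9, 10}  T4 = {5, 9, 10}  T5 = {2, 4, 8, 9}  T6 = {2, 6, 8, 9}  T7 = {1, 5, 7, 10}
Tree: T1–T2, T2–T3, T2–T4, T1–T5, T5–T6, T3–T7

A tree decomposition must satisfy three properties: every vertex lies in some bag; for every edge, both endpoints lie together in some bag; and for every vertex, the bags containing it form a connected subtree. Here vertex 3 appears in no bag, so the decomposition is invalid.

No — vertex 3 appears in no bag.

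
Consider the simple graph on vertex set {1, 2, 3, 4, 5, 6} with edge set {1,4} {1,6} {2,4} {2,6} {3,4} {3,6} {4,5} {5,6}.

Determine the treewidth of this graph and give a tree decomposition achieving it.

Treewidth 2.
One optimal decomposition is:
Bags: B1 = {2, 4, 6}  B2 = {4, 5, 6}  B3 = {3, 4, 6}  B4 = {1, 4, 6}
Tree: B1–B2, B2–B3, B3–B4

Each bag holds 3 vertices, so the decomposition has width 2, which upper-bounds the treewidth. For the lower bound, G contains the cycle 2–6–5–4–2, so G is not a forest; only forests have treewidth ≤ 1, hence tw(G) ≥ 2. Combining the bounds, tw(G) = 2.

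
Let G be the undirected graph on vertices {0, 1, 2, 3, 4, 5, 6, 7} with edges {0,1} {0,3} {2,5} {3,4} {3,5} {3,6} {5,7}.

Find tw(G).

A width-1 tree decomposition is:
Bags: B1 = {3, 4}  B2 = {0, 3}  B3 = {3, 5}  B4 = {0, 1}  B5 = {2, 5}  B6 = {3, 6}  B7 = {5, 7}
Tree: B1–B2, B2–B3, B2–B4, B3–B5, B2–B6, B5–B7
Every bag has size at most 2, so the width is 2 − 1 = 1 and tw(G) ≤ 1. Any graph with an edge has treewidth ≥ 1, and G has the edge 3–4. Hence tw(G) = 1 exactly.

1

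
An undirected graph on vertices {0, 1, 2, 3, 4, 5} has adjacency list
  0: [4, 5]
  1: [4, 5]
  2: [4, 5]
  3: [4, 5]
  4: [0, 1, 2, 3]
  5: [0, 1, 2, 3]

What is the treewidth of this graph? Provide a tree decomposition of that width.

Treewidth 2.
One such decomposition:
Bags: B1 = {2, 4, 5}  B2 = {3, 4, 5}  B3 = {0, 4, 5}  B4 = {1, 4, 5}
Tree: B1–B2, B2–B3, B3–B4

Every bag has size at most 3, so the width is 3 − 1 = 2 and tw(G) ≤ 2. Since 2–5–3–4–2 is a cycle in G, G is not acyclic. Forests are exactly the graphs of treewidth ≤ 1, so tw(G) ≥ 2. Hence tw(G) = 2 exactly.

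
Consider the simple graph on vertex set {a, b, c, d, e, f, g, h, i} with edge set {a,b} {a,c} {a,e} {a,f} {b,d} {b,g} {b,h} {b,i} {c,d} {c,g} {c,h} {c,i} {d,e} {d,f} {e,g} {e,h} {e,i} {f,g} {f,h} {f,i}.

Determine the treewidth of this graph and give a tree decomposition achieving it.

Treewidth 4.
One optimal decomposition is:
Bags: B1 = {b, c, e, f, g}  B2 = {b, c, d, e, f}  B3 = {b, c, e, f, i}  B4 = {a, b, c, e, f}  B5 = {b, c, e, f, h}
Tree: B1–B2, B2–B3, B3–B4, B4–B5

The largest bag has 5 vertices, giving width 4; this decomposition certifies tw(G) ≤ 4. For the lower bound: the 5 vertex sets {f,g}, {b,d}, {e,i}, {c}, {a} are disjoint, each induces a connected subgraph, and every pair is joined by at least one edge of G. Contracting each set to a single vertex therefore yields K_{5} as a minor, and since treewidth is minor-monotone, tw(G) ≥ tw(K_{5}) = 4. The upper and lower bounds meet at 4, so that is the treewidth.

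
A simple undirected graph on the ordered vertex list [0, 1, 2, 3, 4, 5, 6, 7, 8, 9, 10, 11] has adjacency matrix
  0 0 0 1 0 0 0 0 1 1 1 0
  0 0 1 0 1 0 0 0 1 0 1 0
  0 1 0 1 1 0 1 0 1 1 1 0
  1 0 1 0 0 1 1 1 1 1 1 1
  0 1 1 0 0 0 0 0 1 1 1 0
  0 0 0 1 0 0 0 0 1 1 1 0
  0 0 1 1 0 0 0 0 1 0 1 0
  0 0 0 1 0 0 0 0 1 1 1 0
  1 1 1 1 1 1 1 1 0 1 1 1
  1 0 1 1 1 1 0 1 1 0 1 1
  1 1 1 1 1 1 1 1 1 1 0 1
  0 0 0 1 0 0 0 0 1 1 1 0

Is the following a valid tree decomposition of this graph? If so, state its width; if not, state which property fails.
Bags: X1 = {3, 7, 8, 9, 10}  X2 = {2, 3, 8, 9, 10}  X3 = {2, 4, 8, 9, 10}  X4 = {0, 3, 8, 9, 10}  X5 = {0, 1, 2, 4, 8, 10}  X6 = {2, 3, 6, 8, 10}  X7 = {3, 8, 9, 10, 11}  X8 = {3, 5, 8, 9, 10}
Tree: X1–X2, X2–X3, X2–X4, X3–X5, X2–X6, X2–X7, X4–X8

No — bags containing vertex 0 are not connected in the tree.

A tree decomposition must satisfy three properties: every vertex lies in some bag; for every edge, both endpoints lie together in some bag; and for every vertex, the bags containing it form a connected subtree. Here bags containing vertex 0 are not connected in the tree, so the decomposition is invalid.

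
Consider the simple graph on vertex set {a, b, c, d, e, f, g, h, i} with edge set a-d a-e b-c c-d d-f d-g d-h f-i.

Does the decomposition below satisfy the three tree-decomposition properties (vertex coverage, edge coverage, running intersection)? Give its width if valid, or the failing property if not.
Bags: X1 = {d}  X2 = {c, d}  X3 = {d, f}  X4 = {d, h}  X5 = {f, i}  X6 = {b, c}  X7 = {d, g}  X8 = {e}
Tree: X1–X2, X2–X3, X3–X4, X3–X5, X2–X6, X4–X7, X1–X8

No — vertex a appears in no bag.

A tree decomposition must satisfy three properties: every vertex lies in some bag; for every edge, both endpoints lie together in some bag; and for every vertex, the bags containing it form a connected subtree. Here vertex a appears in no bag, so the decomposition is invalid.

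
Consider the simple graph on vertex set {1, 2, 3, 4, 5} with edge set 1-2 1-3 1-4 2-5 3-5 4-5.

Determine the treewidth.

2

A width-2 tree decomposition is:
Bags: B1 = {1, 4, 5}  B2 = {1, 2, 5}  B3 = {1, 3, 5}
Tree: B1–B2, B2–B3
Every bag has size at most 3, so the width is 3 − 1 = 2 and tw(G) ≤ 2. Since 4–1–2–5–4 is a cycle in G, G is not acyclic. Forests are exactly the graphs of treewidth ≤ 1, so tw(G) ≥ 2. Therefore the treewidth is 2.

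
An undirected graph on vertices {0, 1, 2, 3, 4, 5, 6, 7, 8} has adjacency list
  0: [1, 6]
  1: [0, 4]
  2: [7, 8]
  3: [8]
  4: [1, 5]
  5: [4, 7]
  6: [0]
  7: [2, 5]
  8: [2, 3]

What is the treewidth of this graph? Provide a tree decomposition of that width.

Every bag has size at most 2, so the width is 2 − 1 = 1 and tw(G) ≤ 1. Since G has at least one edge (e.g. 6–0), it is not an edgeless graph, so tw(G) ≥ 1. Hence tw(G) = 1 exactly.

Treewidth 1.
One optimal decomposition is:
Bags: B1 = {0, 6}  B2 = {0, 1}  B3 = {1, 4}  B4 = {4, 5}  B5 = {5, 7}  B6 = {2, 7}  B7 = {2, 8}  B8 = {3, 8}
Tree: B1–B2, B2–B3, B3–B4, B4–B5, B5–B6, B6–B7, B7–B8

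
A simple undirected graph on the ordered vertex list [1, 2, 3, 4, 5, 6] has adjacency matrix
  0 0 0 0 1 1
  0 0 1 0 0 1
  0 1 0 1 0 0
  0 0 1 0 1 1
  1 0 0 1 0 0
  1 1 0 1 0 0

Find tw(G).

A width-2 tree decomposition is:
Bags: B1 = {2, 3, 6}  B2 = {3, 4, 6}  B3 = {1, 4, 6}  B4 = {1, 4, 5}
Tree: B1–B2, B2–B3, B3–B4
Every bag has size at most 3, so the width is 3 − 1 = 2 and tw(G) ≤ 2. For the lower bound, G contains the cycle 2–3–4–6–2, so G is not a forest; only forests have treewidth ≤ 1, hence tw(G) ≥ 2. Combining the bounds, tw(G) = 2.

2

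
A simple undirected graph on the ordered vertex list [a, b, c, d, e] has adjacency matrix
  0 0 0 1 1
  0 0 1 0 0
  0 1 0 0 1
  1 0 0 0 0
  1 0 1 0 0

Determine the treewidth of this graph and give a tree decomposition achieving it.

Each bag holds 2 vertices, so the decomposition has width 1, which upper-bounds the treewidth. Since G has at least one edge (e.g. a–e), it is not an edgeless graph, so tw(G) ≥ 1. Combining the bounds, tw(G) = 1.

Treewidth 1.
One such decomposition:
Bags: B1 = {a, e}  B2 = {a, d}  B3 = {c, e}  B4 = {b, c}
Tree: B1–B2, B1–B3, B3–B4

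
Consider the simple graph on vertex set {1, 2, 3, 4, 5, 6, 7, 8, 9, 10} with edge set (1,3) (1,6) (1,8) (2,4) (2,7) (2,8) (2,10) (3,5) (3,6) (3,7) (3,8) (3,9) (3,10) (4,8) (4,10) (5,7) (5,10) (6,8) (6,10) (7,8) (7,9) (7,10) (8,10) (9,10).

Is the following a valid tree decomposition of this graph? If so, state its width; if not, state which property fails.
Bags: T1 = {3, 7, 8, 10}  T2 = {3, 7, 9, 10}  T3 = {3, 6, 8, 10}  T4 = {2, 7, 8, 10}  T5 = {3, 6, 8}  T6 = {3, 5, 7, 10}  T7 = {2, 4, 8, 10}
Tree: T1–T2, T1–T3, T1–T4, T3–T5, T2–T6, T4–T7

A tree decomposition must satisfy three properties: every vertex lies in some bag; for every edge, both endpoints lie together in some bag; and for every vertex, the bags containing it form a connected subtree. Here vertex 1 appears in no bag, so the decomposition is invalid.

No — vertex 1 appears in no bag.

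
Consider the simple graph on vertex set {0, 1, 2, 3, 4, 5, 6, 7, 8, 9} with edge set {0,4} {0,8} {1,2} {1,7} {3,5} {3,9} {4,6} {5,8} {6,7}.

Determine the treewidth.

1

A width-1 tree decomposition is:
Bags: B1 = {1, 2}  B2 = {1, 7}  B3 = {6, 7}  B4 = {4, 6}  B5 = {0, 4}  B6 = {0, 8}  B7 = {5, 8}  B8 = {3, 5}  B9 = {3, 9}
Tree: B1–B2, B2–B3, B3–B4, B4–B5, B5–B6, B6–B7, B7–B8, B8–B9
Every bag has size at most 2, so the width is 2 − 1 = 1 and tw(G) ≤ 1. Any graph with an edge has treewidth ≥ 1, and G has the edge 2–1. Hence tw(G) = 1 exactly.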